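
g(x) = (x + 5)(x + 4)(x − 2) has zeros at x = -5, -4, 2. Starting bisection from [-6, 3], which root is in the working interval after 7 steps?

x = -1.5 gives g = -30.625, negative; keep [-1.5, 3]
x = 0.75 gives g = -34.140625, negative; keep [0.75, 3]
x = 1.875 gives g = -5.048828, negative; keep [1.875, 3]
x = 2.4375 gives g = 20.947, positive; keep [1.875, 2.4375]
x = 2.15625 gives g = 6.8837, positive; keep [1.875, 2.15625]
x = 2.015625 gives g = 0.6594, positive; keep [1.875, 2.015625]
x = 1.9453125 gives g = -2.2582, negative; keep [1.9453125, 2.015625]

2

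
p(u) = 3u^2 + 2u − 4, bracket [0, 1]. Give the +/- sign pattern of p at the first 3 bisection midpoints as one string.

--+

p(0.5) = -2.25 < 0, so the root lies in [0.5, 1]
p(0.75) = -0.8125 < 0, so the root lies in [0.75, 1]
p(0.875) = 0.046875 > 0, so the root lies in [0.75, 0.875]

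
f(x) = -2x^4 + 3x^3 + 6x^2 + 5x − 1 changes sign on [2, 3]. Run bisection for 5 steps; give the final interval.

f(2.5) = 17.75 > 0, so the root lies in [2.5, 3]
f(2.75) = 6.132812 > 0, so the root lies in [2.75, 3]
f(2.875) = -2.381348 < 0, so the root lies in [2.75, 2.875]
f(2.8125) = 2.1242 > 0, so the root lies in [2.8125, 2.875]
f(2.84375) = -0.0646 < 0, so the root lies in [2.8125, 2.84375]

[2.8125, 2.84375]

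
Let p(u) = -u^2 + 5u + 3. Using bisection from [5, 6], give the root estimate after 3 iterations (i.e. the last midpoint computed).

m = 5.5, p(m) = 0.25 (+); new bracket [5.5, 6]
m = 5.75, p(m) = -1.3125 (−); new bracket [5.5, 5.75]
m = 5.625, p(m) = -0.515625 (−); new bracket [5.5, 5.625]

5.625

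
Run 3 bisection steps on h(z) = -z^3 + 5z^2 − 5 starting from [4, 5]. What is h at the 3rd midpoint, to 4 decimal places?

m = 4.5, h(m) = 5.125 (+); new bracket [4.5, 5]
m = 4.75, h(m) = 0.640625 (+); new bracket [4.75, 5]
m = 4.875, h(m) = -2.029297 (−); new bracket [4.75, 4.875]

-2.0293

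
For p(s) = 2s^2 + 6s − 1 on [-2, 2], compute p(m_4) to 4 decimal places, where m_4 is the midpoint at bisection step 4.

midpoint 0: p = -1 < 0 → [0, 2]
midpoint 1: p = 7 > 0 → [0, 1]
midpoint 0.5: p = 2.5 > 0 → [0, 0.5]
midpoint 0.25: p = 0.625 > 0 → [0, 0.25]

0.6250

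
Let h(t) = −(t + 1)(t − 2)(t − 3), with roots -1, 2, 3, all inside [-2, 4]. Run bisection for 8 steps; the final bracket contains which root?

-1

h(1) = -4 < 0, so the root lies in [-2, 1]
h(-0.5) = -4.375 < 0, so the root lies in [-2, -0.5]
h(-1.25) = 3.453125 > 0, so the root lies in [-1.25, -0.5]
h(-0.875) = -1.3926 < 0, so the root lies in [-1.25, -0.875]
h(-1.0625) = 0.7776 > 0, so the root lies in [-1.0625, -0.875]
h(-0.96875) = -0.3682 < 0, so the root lies in [-1.0625, -0.96875]
h(-1.015625) = 0.1892 > 0, so the root lies in [-1.015625, -0.96875]
h(-0.9921875) = -0.0933 < 0, so the root lies in [-1.015625, -0.9921875]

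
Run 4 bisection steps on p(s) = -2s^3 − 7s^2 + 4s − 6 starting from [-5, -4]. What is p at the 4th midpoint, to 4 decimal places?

1.3608

midpoint -4.5: p = 16.5 > 0 → [-4.5, -4]
midpoint -4.25: p = 4.09375 > 0 → [-4.25, -4]
midpoint -4.125: p = -1.230469 < 0 → [-4.25, -4.125]
midpoint -4.1875: p = 1.3608 > 0 → [-4.1875, -4.125]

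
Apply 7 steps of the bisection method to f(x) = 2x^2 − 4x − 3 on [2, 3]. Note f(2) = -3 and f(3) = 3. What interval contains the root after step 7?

m = 2.5, f(m) = -0.5 (−); new bracket [2.5, 3]
m = 2.75, f(m) = 1.125 (+); new bracket [2.5, 2.75]
m = 2.625, f(m) = 0.28125 (+); new bracket [2.5, 2.625]
m = 2.5625, f(m) = -0.1172 (−); new bracket [2.5625, 2.625]
m = 2.59375, f(m) = 0.0801 (+); new bracket [2.5625, 2.59375]
m = 2.578125, f(m) = -0.019 (−); new bracket [2.578125, 2.59375]
m = 2.5859375, f(m) = 0.0304 (+); new bracket [2.578125, 2.5859375]

[2.578125, 2.5859375]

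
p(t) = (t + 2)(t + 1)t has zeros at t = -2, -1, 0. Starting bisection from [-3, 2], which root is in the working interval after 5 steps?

m = -0.5, p(m) = -0.375 (−); new bracket [-0.5, 2]
m = 0.75, p(m) = 3.609375 (+); new bracket [-0.5, 0.75]
m = 0.125, p(m) = 0.298828 (+); new bracket [-0.5, 0.125]
m = -0.1875, p(m) = -0.2761 (−); new bracket [-0.1875, 0.125]
m = -0.03125, p(m) = -0.0596 (−); new bracket [-0.03125, 0.125]

0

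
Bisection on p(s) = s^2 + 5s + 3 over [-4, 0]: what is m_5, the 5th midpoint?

-0.625

m = -2, p(m) = -3 (−); new bracket [-2, 0]
m = -1, p(m) = -1 (−); new bracket [-1, 0]
m = -0.5, p(m) = 0.75 (+); new bracket [-1, -0.5]
m = -0.75, p(m) = -0.1875 (−); new bracket [-0.75, -0.5]
m = -0.625, p(m) = 0.2656 (+); new bracket [-0.75, -0.625]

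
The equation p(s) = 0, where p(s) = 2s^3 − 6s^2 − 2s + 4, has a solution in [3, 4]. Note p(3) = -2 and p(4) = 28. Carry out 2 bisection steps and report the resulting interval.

[3, 3.25]

p(3.5) = 9.25 > 0, so the root lies in [3, 3.5]
p(3.25) = 2.78125 > 0, so the root lies in [3, 3.25]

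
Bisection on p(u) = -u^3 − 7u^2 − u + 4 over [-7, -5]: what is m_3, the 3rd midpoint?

m = -6, p(m) = -26 (−); new bracket [-7, -6]
m = -6.5, p(m) = -10.625 (−); new bracket [-7, -6.5]
m = -6.75, p(m) = -0.640625 (−); new bracket [-7, -6.75]

-6.75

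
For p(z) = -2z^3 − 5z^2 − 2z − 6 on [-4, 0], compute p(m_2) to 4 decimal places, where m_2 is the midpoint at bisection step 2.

9.0000

m = -2, p(m) = -6 (−); new bracket [-4, -2]
m = -3, p(m) = 9 (+); new bracket [-3, -2]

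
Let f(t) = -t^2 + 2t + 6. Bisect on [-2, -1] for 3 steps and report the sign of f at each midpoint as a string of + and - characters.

midpoint -1.5: f = 0.75 > 0 → [-2, -1.5]
midpoint -1.75: f = -0.5625 < 0 → [-1.75, -1.5]
midpoint -1.625: f = 0.109375 > 0 → [-1.75, -1.625]

+-+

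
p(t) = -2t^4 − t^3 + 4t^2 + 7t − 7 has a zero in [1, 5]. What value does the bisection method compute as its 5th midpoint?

p(3) = -139 < 0, so the root lies in [1, 3]
p(2) = -17 < 0, so the root lies in [1, 2]
p(1.5) = -1 < 0, so the root lies in [1, 1.5]
p(1.25) = 1.1641 > 0, so the root lies in [1.25, 1.5]
p(1.375) = 0.439 > 0, so the root lies in [1.375, 1.5]

1.375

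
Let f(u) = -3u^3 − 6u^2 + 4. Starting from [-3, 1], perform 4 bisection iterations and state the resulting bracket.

[0.5, 0.75]

f(-1) = 1 > 0, so the root lies in [-1, 1]
f(0) = 4 > 0, so the root lies in [0, 1]
f(0.5) = 2.125 > 0, so the root lies in [0.5, 1]
f(0.75) = -0.6406 < 0, so the root lies in [0.5, 0.75]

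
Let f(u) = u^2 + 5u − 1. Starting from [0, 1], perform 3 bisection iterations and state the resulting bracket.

m = 0.5, f(m) = 1.75 (+); new bracket [0, 0.5]
m = 0.25, f(m) = 0.3125 (+); new bracket [0, 0.25]
m = 0.125, f(m) = -0.359375 (−); new bracket [0.125, 0.25]

[0.125, 0.25]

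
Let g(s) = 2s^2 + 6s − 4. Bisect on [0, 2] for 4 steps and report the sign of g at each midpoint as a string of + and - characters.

midpoint 1: g = 4 > 0 → [0, 1]
midpoint 0.5: g = -0.5 < 0 → [0.5, 1]
midpoint 0.75: g = 1.625 > 0 → [0.5, 0.75]
midpoint 0.625: g = 0.5312 > 0 → [0.5, 0.625]

+-++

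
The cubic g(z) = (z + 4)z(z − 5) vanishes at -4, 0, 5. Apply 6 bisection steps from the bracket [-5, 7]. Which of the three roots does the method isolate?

z = 1 gives g = -20, negative; keep [1, 7]
z = 4 gives g = -32, negative; keep [4, 7]
z = 5.5 gives g = 26.125, positive; keep [4, 5.5]
z = 4.75 gives g = -10.3906, negative; keep [4.75, 5.5]
z = 5.125 gives g = 5.8457, positive; keep [4.75, 5.125]
z = 4.9375 gives g = -2.7581, negative; keep [4.9375, 5.125]

5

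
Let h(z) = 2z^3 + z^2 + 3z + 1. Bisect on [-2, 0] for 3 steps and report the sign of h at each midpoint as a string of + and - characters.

z = -1 gives h = -3, negative; keep [-1, 0]
z = -0.5 gives h = -0.5, negative; keep [-0.5, 0]
z = -0.25 gives h = 0.28125, positive; keep [-0.5, -0.25]

--+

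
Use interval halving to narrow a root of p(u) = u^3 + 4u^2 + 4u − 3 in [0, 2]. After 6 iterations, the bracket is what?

[0.46875, 0.5]

midpoint 1: p = 6 > 0 → [0, 1]
midpoint 0.5: p = 0.125 > 0 → [0, 0.5]
midpoint 0.25: p = -1.734375 < 0 → [0.25, 0.5]
midpoint 0.375: p = -0.8848 < 0 → [0.375, 0.5]
midpoint 0.4375: p = -0.4006 < 0 → [0.4375, 0.5]
midpoint 0.46875: p = -0.1431 < 0 → [0.46875, 0.5]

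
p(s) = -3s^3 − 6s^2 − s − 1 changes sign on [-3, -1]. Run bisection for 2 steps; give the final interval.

p(-2) = 1 > 0, so the root lies in [-2, -1]
p(-1.5) = -2.875 < 0, so the root lies in [-2, -1.5]

[-2, -1.5]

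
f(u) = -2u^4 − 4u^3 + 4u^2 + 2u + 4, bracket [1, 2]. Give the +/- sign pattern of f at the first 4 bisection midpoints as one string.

-+--

u = 1.5 gives f = -7.625, negative; keep [1, 1.5]
u = 1.25 gives f = 0.054688, positive; keep [1.25, 1.5]
u = 1.375 gives f = -3.234863, negative; keep [1.25, 1.375]
u = 1.3125 gives f = -1.4634, negative; keep [1.25, 1.3125]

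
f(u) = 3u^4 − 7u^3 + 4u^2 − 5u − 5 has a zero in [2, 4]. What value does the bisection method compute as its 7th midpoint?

m = 3, f(m) = 70 (+); new bracket [2, 3]
m = 2.5, f(m) = 15.3125 (+); new bracket [2, 2.5]
m = 2.25, f(m) = 1.152344 (+); new bracket [2, 2.25]
m = 2.125, f(m) = -3.5598 (−); new bracket [2.125, 2.25]
m = 2.1875, f(m) = -1.3764 (−); new bracket [2.1875, 2.25]
m = 2.21875, f(m) = -0.157 (−); new bracket [2.21875, 2.25]
m = 2.234375, f(m) = 0.4862 (+); new bracket [2.21875, 2.234375]

2.234375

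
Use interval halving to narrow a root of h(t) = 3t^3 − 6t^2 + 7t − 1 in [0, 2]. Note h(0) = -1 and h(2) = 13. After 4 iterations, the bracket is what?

h(1) = 3 > 0, so the root lies in [0, 1]
h(0.5) = 1.375 > 0, so the root lies in [0, 0.5]
h(0.25) = 0.421875 > 0, so the root lies in [0, 0.25]
h(0.125) = -0.2129 < 0, so the root lies in [0.125, 0.25]

[0.125, 0.25]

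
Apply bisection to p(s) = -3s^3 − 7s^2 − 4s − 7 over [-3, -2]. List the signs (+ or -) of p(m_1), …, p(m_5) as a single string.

m = -2.5, p(m) = 6.125 (+); new bracket [-2.5, -2]
m = -2.25, p(m) = 0.734375 (+); new bracket [-2.25, -2]
m = -2.125, p(m) = -1.322266 (−); new bracket [-2.25, -2.125]
m = -2.1875, p(m) = -0.3435 (−); new bracket [-2.25, -2.1875]
m = -2.21875, p(m) = 0.1828 (+); new bracket [-2.21875, -2.1875]

++--+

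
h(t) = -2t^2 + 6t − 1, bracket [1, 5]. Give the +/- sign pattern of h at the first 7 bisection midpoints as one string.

-+++-+-

midpoint 3: h = -1 < 0 → [1, 3]
midpoint 2: h = 3 > 0 → [2, 3]
midpoint 2.5: h = 1.5 > 0 → [2.5, 3]
midpoint 2.75: h = 0.375 > 0 → [2.75, 3]
midpoint 2.875: h = -0.2812 < 0 → [2.75, 2.875]
midpoint 2.8125: h = 0.0547 > 0 → [2.8125, 2.875]
midpoint 2.84375: h = -0.1113 < 0 → [2.8125, 2.84375]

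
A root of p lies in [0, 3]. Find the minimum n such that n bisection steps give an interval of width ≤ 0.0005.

Width after n steps is 3/2^n. Need 2^n ≥ 3/0.0005 = 6000.
2^12 = 4096 < 6000 ≤ 2^13 = 8192, so n = 13.

13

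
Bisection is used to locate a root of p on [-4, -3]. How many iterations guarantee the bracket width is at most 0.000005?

18

Width after n steps is 1/2^n. Need 2^n ≥ 1/0.000005 = 200000.
2^17 = 131072 < 200000 ≤ 2^18 = 262144, so n = 18.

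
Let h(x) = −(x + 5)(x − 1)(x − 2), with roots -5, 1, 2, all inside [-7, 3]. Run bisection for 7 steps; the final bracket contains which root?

-5

x = -2 gives h = -36, negative; keep [-7, -2]
x = -4.5 gives h = -17.875, negative; keep [-7, -4.5]
x = -5.75 gives h = 39.234375, positive; keep [-5.75, -4.5]
x = -5.125 gives h = 5.4551, positive; keep [-5.125, -4.5]
x = -4.8125 gives h = -7.4246, negative; keep [-5.125, -4.8125]
x = -4.96875 gives h = -1.2998, negative; keep [-5.125, -4.96875]
x = -5.046875 gives h = 1.9974, positive; keep [-5.046875, -4.96875]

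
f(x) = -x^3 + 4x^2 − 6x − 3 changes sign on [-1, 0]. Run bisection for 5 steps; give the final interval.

[-0.40625, -0.375]

x = -0.5 gives f = 1.125, positive; keep [-0.5, 0]
x = -0.25 gives f = -1.234375, negative; keep [-0.5, -0.25]
x = -0.375 gives f = -0.134766, negative; keep [-0.5, -0.375]
x = -0.4375 gives f = 0.4744, positive; keep [-0.4375, -0.375]
x = -0.40625 gives f = 0.1647, positive; keep [-0.40625, -0.375]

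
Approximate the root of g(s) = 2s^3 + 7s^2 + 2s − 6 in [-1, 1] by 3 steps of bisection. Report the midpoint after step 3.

0.75

g(0) = -6 < 0, so the root lies in [0, 1]
g(0.5) = -3 < 0, so the root lies in [0.5, 1]
g(0.75) = 0.28125 > 0, so the root lies in [0.5, 0.75]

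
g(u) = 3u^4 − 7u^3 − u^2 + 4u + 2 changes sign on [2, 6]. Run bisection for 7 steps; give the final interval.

u = 4 gives g = 322, positive; keep [2, 4]
u = 3 gives g = 59, positive; keep [2, 3]
u = 2.5 gives g = 13.5625, positive; keep [2, 2.5]
u = 2.25 gives g = 3.0898, positive; keep [2, 2.25]
u = 2.125 gives g = -0.0129, negative; keep [2.125, 2.25]
u = 2.1875 gives g = 1.3853, positive; keep [2.125, 2.1875]
u = 2.15625 gives g = 0.6496, positive; keep [2.125, 2.15625]

[2.125, 2.15625]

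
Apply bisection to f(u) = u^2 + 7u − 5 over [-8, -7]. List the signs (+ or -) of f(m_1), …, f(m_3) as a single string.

f(-7.5) = -1.25 < 0, so the root lies in [-8, -7.5]
f(-7.75) = 0.8125 > 0, so the root lies in [-7.75, -7.5]
f(-7.625) = -0.234375 < 0, so the root lies in [-7.75, -7.625]

-+-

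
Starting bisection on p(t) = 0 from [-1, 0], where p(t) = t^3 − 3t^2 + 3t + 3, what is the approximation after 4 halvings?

midpoint -0.5: p = 0.625 > 0 → [-1, -0.5]
midpoint -0.75: p = -1.359375 < 0 → [-0.75, -0.5]
midpoint -0.625: p = -0.291016 < 0 → [-0.625, -0.5]
midpoint -0.5625: p = 0.1853 > 0 → [-0.625, -0.5625]

-0.5625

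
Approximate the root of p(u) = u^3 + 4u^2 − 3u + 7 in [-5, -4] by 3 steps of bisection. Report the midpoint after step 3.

u = -4.5 gives p = 10.375, positive; keep [-5, -4.5]
u = -4.75 gives p = 4.328125, positive; keep [-5, -4.75]
u = -4.875 gives p = 0.830078, positive; keep [-5, -4.875]

-4.875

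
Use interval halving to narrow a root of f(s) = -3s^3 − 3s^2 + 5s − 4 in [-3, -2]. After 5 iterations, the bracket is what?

[-2.125, -2.09375]

m = -2.5, f(m) = 11.625 (+); new bracket [-2.5, -2]
m = -2.25, f(m) = 3.734375 (+); new bracket [-2.25, -2]
m = -2.125, f(m) = 0.615234 (+); new bracket [-2.125, -2]
m = -2.0625, f(m) = -0.7532 (−); new bracket [-2.125, -2.0625]
m = -2.09375, f(m) = -0.0844 (−); new bracket [-2.125, -2.09375]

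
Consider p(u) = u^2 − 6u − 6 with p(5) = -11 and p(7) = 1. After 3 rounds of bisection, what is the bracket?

p(6) = -6 < 0, so the root lies in [6, 7]
p(6.5) = -2.75 < 0, so the root lies in [6.5, 7]
p(6.75) = -0.9375 < 0, so the root lies in [6.75, 7]

[6.75, 7]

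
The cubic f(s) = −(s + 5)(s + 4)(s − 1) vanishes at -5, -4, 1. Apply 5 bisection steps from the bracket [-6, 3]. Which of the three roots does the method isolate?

midpoint -1.5: f = 21.875 > 0 → [-1.5, 3]
midpoint 0.75: f = 6.828125 > 0 → [0.75, 3]
midpoint 1.875: f = -35.341797 < 0 → [0.75, 1.875]
midpoint 1.3125: f = -10.4797 < 0 → [0.75, 1.3125]
midpoint 1.03125: f = -0.9483 < 0 → [0.75, 1.03125]

1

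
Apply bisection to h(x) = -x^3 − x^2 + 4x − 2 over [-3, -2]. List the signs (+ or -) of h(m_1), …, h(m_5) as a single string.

-+---

h(-2.5) = -2.625 < 0, so the root lies in [-3, -2.5]
h(-2.75) = 0.234375 > 0, so the root lies in [-2.75, -2.5]
h(-2.625) = -1.302734 < 0, so the root lies in [-2.75, -2.625]
h(-2.6875) = -0.5618 < 0, so the root lies in [-2.75, -2.6875]
h(-2.71875) = -0.1707 < 0, so the root lies in [-2.75, -2.71875]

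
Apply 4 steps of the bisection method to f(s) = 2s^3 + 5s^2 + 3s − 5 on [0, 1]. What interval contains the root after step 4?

[0.625, 0.6875]

s = 0.5 gives f = -2, negative; keep [0.5, 1]
s = 0.75 gives f = 0.90625, positive; keep [0.5, 0.75]
s = 0.625 gives f = -0.683594, negative; keep [0.625, 0.75]
s = 0.6875 gives f = 0.0757, positive; keep [0.625, 0.6875]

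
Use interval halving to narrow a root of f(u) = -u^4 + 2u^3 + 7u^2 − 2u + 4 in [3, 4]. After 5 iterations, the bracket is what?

midpoint 3.5: f = 18.4375 > 0 → [3.5, 4]
midpoint 3.75: f = 2.652344 > 0 → [3.75, 4]
midpoint 3.875: f = -7.738525 < 0 → [3.75, 3.875]
midpoint 3.8125: f = -2.3191 < 0 → [3.75, 3.8125]
midpoint 3.78125: f = 0.2214 > 0 → [3.78125, 3.8125]

[3.78125, 3.8125]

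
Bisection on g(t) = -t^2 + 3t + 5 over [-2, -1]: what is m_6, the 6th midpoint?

t = -1.5 gives g = -1.75, negative; keep [-1.5, -1]
t = -1.25 gives g = -0.3125, negative; keep [-1.25, -1]
t = -1.125 gives g = 0.359375, positive; keep [-1.25, -1.125]
t = -1.1875 gives g = 0.0273, positive; keep [-1.25, -1.1875]
t = -1.21875 gives g = -0.1416, negative; keep [-1.21875, -1.1875]
t = -1.203125 gives g = -0.0569, negative; keep [-1.203125, -1.1875]

-1.203125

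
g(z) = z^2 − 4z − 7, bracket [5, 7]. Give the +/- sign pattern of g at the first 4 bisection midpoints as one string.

m = 6, g(m) = 5 (+); new bracket [5, 6]
m = 5.5, g(m) = 1.25 (+); new bracket [5, 5.5]
m = 5.25, g(m) = -0.4375 (−); new bracket [5.25, 5.5]
m = 5.375, g(m) = 0.3906 (+); new bracket [5.25, 5.375]

++-+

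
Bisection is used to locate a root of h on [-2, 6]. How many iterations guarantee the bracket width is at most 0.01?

10

Width after n steps is 8/2^n. Need 2^n ≥ 8/0.01 = 800.
2^9 = 512 < 800 ≤ 2^10 = 1024, so n = 10.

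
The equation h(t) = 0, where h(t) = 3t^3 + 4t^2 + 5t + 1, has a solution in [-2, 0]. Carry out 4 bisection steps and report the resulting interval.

m = -1, h(m) = -3 (−); new bracket [-1, 0]
m = -0.5, h(m) = -0.875 (−); new bracket [-0.5, 0]
m = -0.25, h(m) = -0.046875 (−); new bracket [-0.25, 0]
m = -0.125, h(m) = 0.4316 (+); new bracket [-0.25, -0.125]

[-0.25, -0.125]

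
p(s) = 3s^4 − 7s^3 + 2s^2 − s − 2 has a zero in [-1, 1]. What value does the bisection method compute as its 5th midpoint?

midpoint 0: p = -2 < 0 → [-1, 0]
midpoint -0.5: p = 0.0625 > 0 → [-0.5, 0]
midpoint -0.25: p = -1.503906 < 0 → [-0.5, -0.25]
midpoint -0.375: p = -0.9153 < 0 → [-0.5, -0.375]
midpoint -0.4375: p = -0.4836 < 0 → [-0.5, -0.4375]

-0.4375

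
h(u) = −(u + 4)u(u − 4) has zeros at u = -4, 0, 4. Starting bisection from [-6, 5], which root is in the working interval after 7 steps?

m = -0.5, h(m) = -7.875 (−); new bracket [-6, -0.5]
m = -3.25, h(m) = -17.671875 (−); new bracket [-6, -3.25]
m = -4.625, h(m) = 24.931641 (+); new bracket [-4.625, -3.25]
m = -3.9375, h(m) = -1.9534 (−); new bracket [-4.625, -3.9375]
m = -4.28125, h(m) = 9.9715 (+); new bracket [-4.28125, -3.9375]
m = -4.109375, h(m) = 3.6449 (+); new bracket [-4.109375, -3.9375]
m = -4.0234375, h(m) = 0.7566 (+); new bracket [-4.0234375, -3.9375]

-4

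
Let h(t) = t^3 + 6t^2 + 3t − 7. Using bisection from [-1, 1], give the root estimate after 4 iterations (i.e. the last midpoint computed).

0.875

m = 0, h(m) = -7 (−); new bracket [0, 1]
m = 0.5, h(m) = -3.875 (−); new bracket [0.5, 1]
m = 0.75, h(m) = -0.953125 (−); new bracket [0.75, 1]
m = 0.875, h(m) = 0.8887 (+); new bracket [0.75, 0.875]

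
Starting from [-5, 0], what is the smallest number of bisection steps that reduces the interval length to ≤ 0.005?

Width after n steps is 5/2^n. Need 2^n ≥ 5/0.005 = 1000.
2^9 = 512 < 1000 ≤ 2^10 = 1024, so n = 10.

10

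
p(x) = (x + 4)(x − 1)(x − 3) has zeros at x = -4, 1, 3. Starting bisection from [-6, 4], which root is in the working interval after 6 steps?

-4

x = -1 gives p = 24, positive; keep [-6, -1]
x = -3.5 gives p = 14.625, positive; keep [-6, -3.5]
x = -4.75 gives p = -33.421875, negative; keep [-4.75, -3.5]
x = -4.125 gives p = -4.5645, negative; keep [-4.125, -3.5]
x = -3.8125 gives p = 6.1472, positive; keep [-4.125, -3.8125]
x = -3.96875 gives p = 1.0821, positive; keep [-4.125, -3.96875]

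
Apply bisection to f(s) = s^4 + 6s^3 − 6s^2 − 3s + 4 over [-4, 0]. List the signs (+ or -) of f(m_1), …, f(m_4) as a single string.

--++

midpoint -2: f = -46 < 0 → [-2, 0]
midpoint -1: f = -4 < 0 → [-1, 0]
midpoint -0.5: f = 3.3125 > 0 → [-1, -0.5]
midpoint -0.75: f = 0.6602 > 0 → [-1, -0.75]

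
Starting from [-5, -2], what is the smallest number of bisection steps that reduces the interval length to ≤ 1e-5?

19

Width after n steps is 3/2^n. Need 2^n ≥ 3/1e-5 = 300000.
2^18 = 262144 < 300000 ≤ 2^19 = 524288, so n = 19.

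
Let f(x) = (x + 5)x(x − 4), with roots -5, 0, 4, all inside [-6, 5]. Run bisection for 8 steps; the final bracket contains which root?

-5

x = -0.5 gives f = 10.125, positive; keep [-6, -0.5]
x = -3.25 gives f = 41.234375, positive; keep [-6, -3.25]
x = -4.625 gives f = 14.958984, positive; keep [-6, -4.625]
x = -5.3125 gives f = -15.4602, negative; keep [-5.3125, -4.625]
x = -4.96875 gives f = 1.3926, positive; keep [-5.3125, -4.96875]
x = -5.140625 gives f = -6.6078, negative; keep [-5.140625, -4.96875]
x = -5.0546875 gives f = -2.503, negative; keep [-5.0546875, -4.96875]
x = -5.01171875 gives f = -0.5293, negative; keep [-5.01171875, -4.96875]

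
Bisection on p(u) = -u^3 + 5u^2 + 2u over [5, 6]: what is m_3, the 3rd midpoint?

m = 5.5, p(m) = -4.125 (−); new bracket [5, 5.5]
m = 5.25, p(m) = 3.609375 (+); new bracket [5.25, 5.5]
m = 5.375, p(m) = -0.083984 (−); new bracket [5.25, 5.375]

5.375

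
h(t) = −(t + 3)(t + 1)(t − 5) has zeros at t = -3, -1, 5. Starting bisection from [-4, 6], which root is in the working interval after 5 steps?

midpoint 1: h = 32 > 0 → [1, 6]
midpoint 3.5: h = 43.875 > 0 → [3.5, 6]
midpoint 4.75: h = 11.140625 > 0 → [4.75, 6]
midpoint 5.375: h = -20.0215 < 0 → [4.75, 5.375]
midpoint 5.0625: h = -3.0549 < 0 → [4.75, 5.0625]

5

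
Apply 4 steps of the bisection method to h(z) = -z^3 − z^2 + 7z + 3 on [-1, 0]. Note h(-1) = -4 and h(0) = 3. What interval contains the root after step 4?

h(-0.5) = -0.625 < 0, so the root lies in [-0.5, 0]
h(-0.25) = 1.203125 > 0, so the root lies in [-0.5, -0.25]
h(-0.375) = 0.287109 > 0, so the root lies in [-0.5, -0.375]
h(-0.4375) = -0.1702 < 0, so the root lies in [-0.4375, -0.375]

[-0.4375, -0.375]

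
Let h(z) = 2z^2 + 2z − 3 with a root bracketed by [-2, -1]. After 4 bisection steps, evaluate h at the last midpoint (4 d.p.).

-0.0547

m = -1.5, h(m) = -1.5 (−); new bracket [-2, -1.5]
m = -1.75, h(m) = -0.375 (−); new bracket [-2, -1.75]
m = -1.875, h(m) = 0.28125 (+); new bracket [-1.875, -1.75]
m = -1.8125, h(m) = -0.0547 (−); new bracket [-1.875, -1.8125]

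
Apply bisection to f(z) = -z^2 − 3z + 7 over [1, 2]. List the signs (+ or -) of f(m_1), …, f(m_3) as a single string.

z = 1.5 gives f = 0.25, positive; keep [1.5, 2]
z = 1.75 gives f = -1.3125, negative; keep [1.5, 1.75]
z = 1.625 gives f = -0.515625, negative; keep [1.5, 1.625]

+--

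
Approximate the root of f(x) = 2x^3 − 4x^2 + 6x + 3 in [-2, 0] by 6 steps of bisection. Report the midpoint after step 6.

f(-1) = -9 < 0, so the root lies in [-1, 0]
f(-0.5) = -1.25 < 0, so the root lies in [-0.5, 0]
f(-0.25) = 1.21875 > 0, so the root lies in [-0.5, -0.25]
f(-0.375) = 0.082 > 0, so the root lies in [-0.5, -0.375]
f(-0.4375) = -0.5581 < 0, so the root lies in [-0.4375, -0.375]
f(-0.40625) = -0.2318 < 0, so the root lies in [-0.40625, -0.375]

-0.40625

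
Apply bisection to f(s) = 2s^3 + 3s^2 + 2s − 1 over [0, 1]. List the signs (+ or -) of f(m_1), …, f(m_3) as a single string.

+-+

f(0.5) = 1 > 0, so the root lies in [0, 0.5]
f(0.25) = -0.28125 < 0, so the root lies in [0.25, 0.5]
f(0.375) = 0.277344 > 0, so the root lies in [0.25, 0.375]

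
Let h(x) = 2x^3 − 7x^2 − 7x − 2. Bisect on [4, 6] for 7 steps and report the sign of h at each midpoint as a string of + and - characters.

x = 5 gives h = 38, positive; keep [4, 5]
x = 4.5 gives h = 7, positive; keep [4, 4.5]
x = 4.25 gives h = -4.65625, negative; keep [4.25, 4.5]
x = 4.375 gives h = 0.8711, positive; keep [4.25, 4.375]
x = 4.3125 gives h = -1.9663, negative; keep [4.3125, 4.375]
x = 4.34375 gives h = -0.5662, negative; keep [4.34375, 4.375]
x = 4.359375 gives h = 0.1478, positive; keep [4.34375, 4.359375]

++-+--+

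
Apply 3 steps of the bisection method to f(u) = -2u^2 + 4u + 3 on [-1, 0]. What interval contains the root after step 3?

[-0.625, -0.5]

u = -0.5 gives f = 0.5, positive; keep [-1, -0.5]
u = -0.75 gives f = -1.125, negative; keep [-0.75, -0.5]
u = -0.625 gives f = -0.28125, negative; keep [-0.625, -0.5]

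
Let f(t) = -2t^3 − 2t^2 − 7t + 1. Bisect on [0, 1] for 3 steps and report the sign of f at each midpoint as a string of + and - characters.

f(0.5) = -3.25 < 0, so the root lies in [0, 0.5]
f(0.25) = -0.90625 < 0, so the root lies in [0, 0.25]
f(0.125) = 0.089844 > 0, so the root lies in [0.125, 0.25]

--+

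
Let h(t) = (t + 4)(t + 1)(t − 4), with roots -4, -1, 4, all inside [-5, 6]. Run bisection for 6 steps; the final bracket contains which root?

m = 0.5, h(m) = -23.625 (−); new bracket [0.5, 6]
m = 3.25, h(m) = -23.109375 (−); new bracket [3.25, 6]
m = 4.625, h(m) = 30.322266 (+); new bracket [3.25, 4.625]
m = 3.9375, h(m) = -2.4495 (−); new bracket [3.9375, 4.625]
m = 4.28125, h(m) = 12.3006 (+); new bracket [3.9375, 4.28125]
m = 4.109375, h(m) = 4.5318 (+); new bracket [3.9375, 4.109375]

4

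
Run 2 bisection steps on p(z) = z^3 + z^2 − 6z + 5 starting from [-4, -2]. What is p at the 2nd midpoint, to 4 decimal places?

m = -3, p(m) = 5 (+); new bracket [-4, -3]
m = -3.5, p(m) = -4.625 (−); new bracket [-3.5, -3]

-4.6250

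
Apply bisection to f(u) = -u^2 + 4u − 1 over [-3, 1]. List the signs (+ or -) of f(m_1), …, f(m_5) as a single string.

u = -1 gives f = -6, negative; keep [-1, 1]
u = 0 gives f = -1, negative; keep [0, 1]
u = 0.5 gives f = 0.75, positive; keep [0, 0.5]
u = 0.25 gives f = -0.0625, negative; keep [0.25, 0.5]
u = 0.375 gives f = 0.3594, positive; keep [0.25, 0.375]

--+-+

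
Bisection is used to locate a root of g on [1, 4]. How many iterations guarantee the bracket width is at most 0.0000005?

Width after n steps is 3/2^n. Need 2^n ≥ 3/0.0000005 = 6000000.
2^22 = 4194304 < 6000000 ≤ 2^23 = 8388608, so n = 23.

23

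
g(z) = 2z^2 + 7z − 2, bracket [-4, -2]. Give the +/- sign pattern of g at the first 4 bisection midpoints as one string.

---+

g(-3) = -5 < 0, so the root lies in [-4, -3]
g(-3.5) = -2 < 0, so the root lies in [-4, -3.5]
g(-3.75) = -0.125 < 0, so the root lies in [-4, -3.75]
g(-3.875) = 0.9062 > 0, so the root lies in [-3.875, -3.75]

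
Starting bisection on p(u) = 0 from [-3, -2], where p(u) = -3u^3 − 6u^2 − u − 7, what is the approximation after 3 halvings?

m = -2.5, p(m) = 4.875 (+); new bracket [-2.5, -2]
m = -2.25, p(m) = -0.953125 (−); new bracket [-2.5, -2.25]
m = -2.375, p(m) = 1.720703 (+); new bracket [-2.375, -2.25]

-2.375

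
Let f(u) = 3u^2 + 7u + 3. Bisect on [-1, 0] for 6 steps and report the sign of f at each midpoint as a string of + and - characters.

f(-0.5) = 0.25 > 0, so the root lies in [-1, -0.5]
f(-0.75) = -0.5625 < 0, so the root lies in [-0.75, -0.5]
f(-0.625) = -0.203125 < 0, so the root lies in [-0.625, -0.5]
f(-0.5625) = 0.0117 > 0, so the root lies in [-0.625, -0.5625]
f(-0.59375) = -0.0986 < 0, so the root lies in [-0.59375, -0.5625]
f(-0.578125) = -0.0442 < 0, so the root lies in [-0.578125, -0.5625]

+--+--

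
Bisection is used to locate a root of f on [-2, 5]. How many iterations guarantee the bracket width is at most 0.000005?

Width after n steps is 7/2^n. Need 2^n ≥ 7/0.000005 = 1400000.
2^20 = 1048576 < 1400000 ≤ 2^21 = 2097152, so n = 21.

21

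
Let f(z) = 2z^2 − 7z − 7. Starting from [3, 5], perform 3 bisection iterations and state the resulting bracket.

f(4) = -3 < 0, so the root lies in [4, 5]
f(4.5) = 2 > 0, so the root lies in [4, 4.5]
f(4.25) = -0.625 < 0, so the root lies in [4.25, 4.5]

[4.25, 4.5]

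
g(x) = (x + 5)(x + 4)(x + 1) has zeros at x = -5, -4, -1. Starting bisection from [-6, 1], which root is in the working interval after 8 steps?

midpoint -2.5: g = -5.625 < 0 → [-2.5, 1]
midpoint -0.75: g = 3.453125 > 0 → [-2.5, -0.75]
midpoint -1.625: g = -5.009766 < 0 → [-1.625, -0.75]
midpoint -1.1875: g = -2.0105 < 0 → [-1.1875, -0.75]
midpoint -0.96875: g = 0.3819 > 0 → [-1.1875, -0.96875]
midpoint -1.078125: g = -0.8953 < 0 → [-1.078125, -0.96875]
midpoint -1.0234375: g = -0.2774 < 0 → [-1.0234375, -0.96875]
midpoint -0.99609375: g = 0.047 > 0 → [-1.0234375, -0.99609375]

-1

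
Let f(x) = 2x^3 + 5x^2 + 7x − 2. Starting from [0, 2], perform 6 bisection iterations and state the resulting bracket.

m = 1, f(m) = 12 (+); new bracket [0, 1]
m = 0.5, f(m) = 3 (+); new bracket [0, 0.5]
m = 0.25, f(m) = 0.09375 (+); new bracket [0, 0.25]
m = 0.125, f(m) = -1.043 (−); new bracket [0.125, 0.25]
m = 0.1875, f(m) = -0.4985 (−); new bracket [0.1875, 0.25]
m = 0.21875, f(m) = -0.2086 (−); new bracket [0.21875, 0.25]

[0.21875, 0.25]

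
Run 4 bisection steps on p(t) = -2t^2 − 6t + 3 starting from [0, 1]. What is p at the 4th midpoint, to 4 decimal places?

-0.0078

midpoint 0.5: p = -0.5 < 0 → [0, 0.5]
midpoint 0.25: p = 1.375 > 0 → [0.25, 0.5]
midpoint 0.375: p = 0.46875 > 0 → [0.375, 0.5]
midpoint 0.4375: p = -0.0078 < 0 → [0.375, 0.4375]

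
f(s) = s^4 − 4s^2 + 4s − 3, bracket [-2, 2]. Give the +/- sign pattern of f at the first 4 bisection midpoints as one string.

f(0) = -3 < 0, so the root lies in [0, 2]
f(1) = -2 < 0, so the root lies in [1, 2]
f(1.5) = -0.9375 < 0, so the root lies in [1.5, 2]
f(1.75) = 1.1289 > 0, so the root lies in [1.5, 1.75]

---+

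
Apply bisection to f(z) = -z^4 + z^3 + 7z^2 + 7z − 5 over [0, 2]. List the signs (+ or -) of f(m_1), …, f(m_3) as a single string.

m = 1, f(m) = 9 (+); new bracket [0, 1]
m = 0.5, f(m) = 0.3125 (+); new bracket [0, 0.5]
m = 0.25, f(m) = -2.800781 (−); new bracket [0.25, 0.5]

++-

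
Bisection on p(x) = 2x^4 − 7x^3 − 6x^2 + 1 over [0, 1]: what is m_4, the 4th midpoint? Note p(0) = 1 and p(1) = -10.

midpoint 0.5: p = -1.25 < 0 → [0, 0.5]
midpoint 0.25: p = 0.523438 > 0 → [0.25, 0.5]
midpoint 0.375: p = -0.17334 < 0 → [0.25, 0.375]
midpoint 0.3125: p = 0.2195 > 0 → [0.3125, 0.375]

0.3125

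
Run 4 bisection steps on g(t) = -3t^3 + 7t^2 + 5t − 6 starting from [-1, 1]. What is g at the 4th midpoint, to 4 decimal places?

midpoint 0: g = -6 < 0 → [0, 1]
midpoint 0.5: g = -2.125 < 0 → [0.5, 1]
midpoint 0.75: g = 0.421875 > 0 → [0.5, 0.75]
midpoint 0.625: g = -0.873 < 0 → [0.625, 0.75]

-0.8730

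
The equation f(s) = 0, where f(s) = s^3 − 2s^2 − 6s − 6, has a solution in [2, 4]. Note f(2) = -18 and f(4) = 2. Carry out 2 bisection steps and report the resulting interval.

midpoint 3: f = -15 < 0 → [3, 4]
midpoint 3.5: f = -8.625 < 0 → [3.5, 4]

[3.5, 4]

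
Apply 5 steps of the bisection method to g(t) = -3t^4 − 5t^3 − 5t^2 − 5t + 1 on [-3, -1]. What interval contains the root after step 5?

midpoint -2: g = -17 < 0 → [-2, -1]
midpoint -1.5: g = -1.0625 < 0 → [-1.5, -1]
midpoint -1.25: g = 1.878906 > 0 → [-1.5, -1.25]
midpoint -1.375: g = 0.6965 > 0 → [-1.5, -1.375]
midpoint -1.4375: g = -0.1023 < 0 → [-1.4375, -1.375]

[-1.4375, -1.375]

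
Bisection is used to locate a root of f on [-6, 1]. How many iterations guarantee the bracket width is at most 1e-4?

Width after n steps is 7/2^n. Need 2^n ≥ 7/1e-4 = 70000.
2^16 = 65536 < 70000 ≤ 2^17 = 131072, so n = 17.

17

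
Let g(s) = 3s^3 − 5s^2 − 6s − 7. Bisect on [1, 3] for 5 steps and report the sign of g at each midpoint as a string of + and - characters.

s = 2 gives g = -15, negative; keep [2, 3]
s = 2.5 gives g = -6.375, negative; keep [2.5, 3]
s = 2.75 gives g = 1.078125, positive; keep [2.5, 2.75]
s = 2.625 gives g = -2.9395, negative; keep [2.625, 2.75]
s = 2.6875 gives g = -1.0056, negative; keep [2.6875, 2.75]

--+--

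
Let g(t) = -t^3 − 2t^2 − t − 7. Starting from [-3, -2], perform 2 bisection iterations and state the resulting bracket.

g(-2.5) = -1.375 < 0, so the root lies in [-3, -2.5]
g(-2.75) = 1.421875 > 0, so the root lies in [-2.75, -2.5]

[-2.75, -2.5]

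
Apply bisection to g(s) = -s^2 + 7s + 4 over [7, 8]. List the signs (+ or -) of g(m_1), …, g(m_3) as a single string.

midpoint 7.5: g = 0.25 > 0 → [7.5, 8]
midpoint 7.75: g = -1.8125 < 0 → [7.5, 7.75]
midpoint 7.625: g = -0.765625 < 0 → [7.5, 7.625]

+--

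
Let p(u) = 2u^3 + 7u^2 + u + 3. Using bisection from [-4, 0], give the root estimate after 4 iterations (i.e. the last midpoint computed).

-3.25

m = -2, p(m) = 13 (+); new bracket [-4, -2]
m = -3, p(m) = 9 (+); new bracket [-4, -3]
m = -3.5, p(m) = -0.5 (−); new bracket [-3.5, -3]
m = -3.25, p(m) = 5.0312 (+); new bracket [-3.5, -3.25]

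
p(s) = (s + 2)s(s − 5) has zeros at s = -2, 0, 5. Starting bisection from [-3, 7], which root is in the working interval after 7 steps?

5

p(2) = -24 < 0, so the root lies in [2, 7]
p(4.5) = -14.625 < 0, so the root lies in [4.5, 7]
p(5.75) = 33.421875 > 0, so the root lies in [4.5, 5.75]
p(5.125) = 4.5645 > 0, so the root lies in [4.5, 5.125]
p(4.8125) = -6.1472 < 0, so the root lies in [4.8125, 5.125]
p(4.96875) = -1.0821 < 0, so the root lies in [4.96875, 5.125]
p(5.046875) = 1.6671 > 0, so the root lies in [4.96875, 5.046875]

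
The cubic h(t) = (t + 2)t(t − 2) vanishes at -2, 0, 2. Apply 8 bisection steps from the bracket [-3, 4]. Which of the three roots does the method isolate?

midpoint 0.5: h = -1.875 < 0 → [0.5, 4]
midpoint 2.25: h = 2.390625 > 0 → [0.5, 2.25]
midpoint 1.375: h = -2.900391 < 0 → [1.375, 2.25]
midpoint 1.8125: h = -1.2957 < 0 → [1.8125, 2.25]
midpoint 2.03125: h = 0.2559 > 0 → [1.8125, 2.03125]
midpoint 1.921875: h = -0.5889 < 0 → [1.921875, 2.03125]
midpoint 1.9765625: h = -0.1842 < 0 → [1.9765625, 2.03125]
midpoint 2.00390625: h = 0.0313 > 0 → [1.9765625, 2.00390625]

2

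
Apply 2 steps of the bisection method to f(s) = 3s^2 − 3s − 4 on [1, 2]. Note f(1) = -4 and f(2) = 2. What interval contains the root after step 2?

[1.75, 2]

m = 1.5, f(m) = -1.75 (−); new bracket [1.5, 2]
m = 1.75, f(m) = -0.0625 (−); new bracket [1.75, 2]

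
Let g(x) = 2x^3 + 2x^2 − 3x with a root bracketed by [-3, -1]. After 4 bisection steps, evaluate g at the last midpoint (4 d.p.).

-0.5273

m = -2, g(m) = -2 (−); new bracket [-2, -1]
m = -1.5, g(m) = 2.25 (+); new bracket [-2, -1.5]
m = -1.75, g(m) = 0.65625 (+); new bracket [-2, -1.75]
m = -1.875, g(m) = -0.5273 (−); new bracket [-1.875, -1.75]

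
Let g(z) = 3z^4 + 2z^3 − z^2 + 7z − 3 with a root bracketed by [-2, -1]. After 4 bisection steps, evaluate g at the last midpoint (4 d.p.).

1.4954

z = -1.5 gives g = -7.3125, negative; keep [-2, -1.5]
z = -1.75 gives g = -0.894531, negative; keep [-2, -1.75]
z = -1.875 gives g = 4.254639, positive; keep [-1.875, -1.75]
z = -1.8125 gives g = 1.4954, positive; keep [-1.8125, -1.75]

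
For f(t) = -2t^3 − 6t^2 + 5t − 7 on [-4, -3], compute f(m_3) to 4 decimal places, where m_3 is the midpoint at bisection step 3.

m = -3.5, f(m) = -12.25 (−); new bracket [-4, -3.5]
m = -3.75, f(m) = -4.65625 (−); new bracket [-4, -3.75]
m = -3.875, f(m) = -0.097656 (−); new bracket [-4, -3.875]

-0.0977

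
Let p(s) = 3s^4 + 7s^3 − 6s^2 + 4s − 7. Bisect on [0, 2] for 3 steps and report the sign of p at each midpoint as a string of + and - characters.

+--

midpoint 1: p = 1 > 0 → [0, 1]
midpoint 0.5: p = -5.4375 < 0 → [0.5, 1]
midpoint 0.75: p = -3.472656 < 0 → [0.75, 1]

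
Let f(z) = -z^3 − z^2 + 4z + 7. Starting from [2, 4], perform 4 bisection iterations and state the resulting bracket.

z = 3 gives f = -17, negative; keep [2, 3]
z = 2.5 gives f = -4.875, negative; keep [2, 2.5]
z = 2.25 gives f = -0.453125, negative; keep [2, 2.25]
z = 2.125 gives f = 1.3887, positive; keep [2.125, 2.25]

[2.125, 2.25]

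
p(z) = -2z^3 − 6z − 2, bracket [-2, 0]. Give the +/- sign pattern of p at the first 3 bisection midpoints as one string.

++-

midpoint -1: p = 6 > 0 → [-1, 0]
midpoint -0.5: p = 1.25 > 0 → [-0.5, 0]
midpoint -0.25: p = -0.46875 < 0 → [-0.5, -0.25]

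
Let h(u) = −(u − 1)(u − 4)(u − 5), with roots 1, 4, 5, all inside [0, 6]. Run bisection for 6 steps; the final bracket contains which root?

1

m = 3, h(m) = -4 (−); new bracket [0, 3]
m = 1.5, h(m) = -4.375 (−); new bracket [0, 1.5]
m = 0.75, h(m) = 3.453125 (+); new bracket [0.75, 1.5]
m = 1.125, h(m) = -1.3926 (−); new bracket [0.75, 1.125]
m = 0.9375, h(m) = 0.7776 (+); new bracket [0.9375, 1.125]
m = 1.03125, h(m) = -0.3682 (−); new bracket [0.9375, 1.03125]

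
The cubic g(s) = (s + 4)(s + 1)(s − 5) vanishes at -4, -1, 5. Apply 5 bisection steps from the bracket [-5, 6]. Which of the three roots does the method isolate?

midpoint 0.5: g = -30.375 < 0 → [0.5, 6]
midpoint 3.25: g = -53.921875 < 0 → [3.25, 6]
midpoint 4.625: g = -18.193359 < 0 → [4.625, 6]
midpoint 5.3125: g = 18.3704 > 0 → [4.625, 5.3125]
midpoint 4.96875: g = -1.6729 < 0 → [4.96875, 5.3125]

5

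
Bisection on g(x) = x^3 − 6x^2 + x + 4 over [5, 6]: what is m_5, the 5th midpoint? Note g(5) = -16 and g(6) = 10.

m = 5.5, g(m) = -5.625 (−); new bracket [5.5, 6]
m = 5.75, g(m) = 1.484375 (+); new bracket [5.5, 5.75]
m = 5.625, g(m) = -2.240234 (−); new bracket [5.625, 5.75]
m = 5.6875, g(m) = -0.4211 (−); new bracket [5.6875, 5.75]
m = 5.71875, g(m) = 0.5207 (+); new bracket [5.6875, 5.71875]

5.71875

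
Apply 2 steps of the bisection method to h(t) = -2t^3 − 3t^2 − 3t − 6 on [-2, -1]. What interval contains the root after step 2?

t = -1.5 gives h = -1.5, negative; keep [-2, -1.5]
t = -1.75 gives h = 0.78125, positive; keep [-1.75, -1.5]

[-1.75, -1.5]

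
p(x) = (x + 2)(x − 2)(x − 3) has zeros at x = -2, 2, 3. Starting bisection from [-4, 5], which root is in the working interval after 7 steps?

-2

m = 0.5, p(m) = 9.375 (+); new bracket [-4, 0.5]
m = -1.75, p(m) = 4.453125 (+); new bracket [-4, -1.75]
m = -2.875, p(m) = -25.060547 (−); new bracket [-2.875, -1.75]
m = -2.3125, p(m) = -7.1594 (−); new bracket [-2.3125, -1.75]
m = -2.03125, p(m) = -0.6338 (−); new bracket [-2.03125, -1.75]
m = -1.890625, p(m) = 2.0811 (+); new bracket [-2.03125, -1.890625]
m = -1.9609375, p(m) = 0.7676 (+); new bracket [-2.03125, -1.9609375]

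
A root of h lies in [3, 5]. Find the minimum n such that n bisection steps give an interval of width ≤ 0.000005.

19

Width after n steps is 2/2^n. Need 2^n ≥ 2/0.000005 = 400000.
2^18 = 262144 < 400000 ≤ 2^19 = 524288, so n = 19.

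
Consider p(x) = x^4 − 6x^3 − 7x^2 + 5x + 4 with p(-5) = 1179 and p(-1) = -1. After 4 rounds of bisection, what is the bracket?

midpoint -3: p = 169 > 0 → [-3, -1]
midpoint -2: p = 30 > 0 → [-2, -1]
midpoint -1.5: p = 6.0625 > 0 → [-1.5, -1]
midpoint -1.25: p = 0.9727 > 0 → [-1.25, -1]

[-1.25, -1]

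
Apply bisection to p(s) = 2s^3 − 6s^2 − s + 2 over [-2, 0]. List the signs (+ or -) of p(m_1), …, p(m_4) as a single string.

s = -1 gives p = -5, negative; keep [-1, 0]
s = -0.5 gives p = 0.75, positive; keep [-1, -0.5]
s = -0.75 gives p = -1.46875, negative; keep [-0.75, -0.5]
s = -0.625 gives p = -0.207, negative; keep [-0.625, -0.5]

-+--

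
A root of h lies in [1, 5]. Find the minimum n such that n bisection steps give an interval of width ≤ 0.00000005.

Width after n steps is 4/2^n. Need 2^n ≥ 4/0.00000005 = 80000000.
2^26 = 67108864 < 80000000 ≤ 2^27 = 134217728, so n = 27.

27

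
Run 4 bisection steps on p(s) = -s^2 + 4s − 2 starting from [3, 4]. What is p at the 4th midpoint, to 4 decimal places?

-0.0664

s = 3.5 gives p = -0.25, negative; keep [3, 3.5]
s = 3.25 gives p = 0.4375, positive; keep [3.25, 3.5]
s = 3.375 gives p = 0.109375, positive; keep [3.375, 3.5]
s = 3.4375 gives p = -0.0664, negative; keep [3.375, 3.4375]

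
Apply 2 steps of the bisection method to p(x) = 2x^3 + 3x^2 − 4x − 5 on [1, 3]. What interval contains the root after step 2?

[1, 1.5]

x = 2 gives p = 15, positive; keep [1, 2]
x = 1.5 gives p = 2.5, positive; keep [1, 1.5]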